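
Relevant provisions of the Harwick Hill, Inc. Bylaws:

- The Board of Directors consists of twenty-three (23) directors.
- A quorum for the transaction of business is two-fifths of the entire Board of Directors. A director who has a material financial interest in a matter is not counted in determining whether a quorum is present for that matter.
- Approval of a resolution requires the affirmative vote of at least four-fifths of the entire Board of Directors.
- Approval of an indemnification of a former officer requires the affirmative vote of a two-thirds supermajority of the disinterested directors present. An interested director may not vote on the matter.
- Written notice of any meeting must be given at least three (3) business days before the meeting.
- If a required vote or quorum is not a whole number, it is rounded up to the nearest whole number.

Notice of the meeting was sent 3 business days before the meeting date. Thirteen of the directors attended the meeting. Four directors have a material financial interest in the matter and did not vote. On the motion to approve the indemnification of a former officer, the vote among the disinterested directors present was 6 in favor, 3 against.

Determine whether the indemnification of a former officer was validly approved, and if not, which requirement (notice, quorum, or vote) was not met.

Notice: 3 business days given; 3 required (3 ≥ 3). Satisfied.
Quorum: 13 present, but the 4 interested directors do not count, leaving 9. Quorum is 10. Not satisfied.
Vote: the indemnification of a former officer requires two-thirds of the disinterested directors present (13 − 4 = 9). 2/3 of 9 = 6, so 6 affirmative votes are needed; 6 voted in favor. Satisfied. (Moot — without a quorum no business can be validly transacted.)

Invalid — quorum requirement not satisfied.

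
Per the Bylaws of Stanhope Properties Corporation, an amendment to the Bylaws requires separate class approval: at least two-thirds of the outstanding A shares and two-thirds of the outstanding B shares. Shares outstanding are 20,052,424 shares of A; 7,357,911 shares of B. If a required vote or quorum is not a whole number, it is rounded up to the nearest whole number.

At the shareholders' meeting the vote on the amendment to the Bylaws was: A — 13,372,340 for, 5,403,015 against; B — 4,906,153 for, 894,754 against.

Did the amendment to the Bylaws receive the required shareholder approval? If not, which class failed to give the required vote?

Approved — every class gave the required vote.

A: 2/3 of 20052424 = 13368282.67, rounded up to 13368283; 13,368,283 required, 13,372,340 in favor — approved.
B: 2/3 of 7357911 = 4905274; 4,905,274 required, 4,906,153 in favor — approved.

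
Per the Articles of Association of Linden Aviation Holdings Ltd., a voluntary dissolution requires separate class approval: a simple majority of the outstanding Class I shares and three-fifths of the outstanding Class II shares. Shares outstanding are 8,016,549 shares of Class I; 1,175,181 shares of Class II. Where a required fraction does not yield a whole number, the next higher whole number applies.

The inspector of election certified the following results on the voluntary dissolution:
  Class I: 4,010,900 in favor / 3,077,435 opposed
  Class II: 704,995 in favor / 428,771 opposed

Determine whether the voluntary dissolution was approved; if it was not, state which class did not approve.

Class I: a majority of 8016549 is 4008275; 4,008,275 required, 4,010,900 in favor — approved.
Class II: 3/5 of 1175181 = 705108.60, rounded up to 705109; 705,109 required, 704,995 in favor — not approved.

Not approved — the Class II shares did not give the required vote.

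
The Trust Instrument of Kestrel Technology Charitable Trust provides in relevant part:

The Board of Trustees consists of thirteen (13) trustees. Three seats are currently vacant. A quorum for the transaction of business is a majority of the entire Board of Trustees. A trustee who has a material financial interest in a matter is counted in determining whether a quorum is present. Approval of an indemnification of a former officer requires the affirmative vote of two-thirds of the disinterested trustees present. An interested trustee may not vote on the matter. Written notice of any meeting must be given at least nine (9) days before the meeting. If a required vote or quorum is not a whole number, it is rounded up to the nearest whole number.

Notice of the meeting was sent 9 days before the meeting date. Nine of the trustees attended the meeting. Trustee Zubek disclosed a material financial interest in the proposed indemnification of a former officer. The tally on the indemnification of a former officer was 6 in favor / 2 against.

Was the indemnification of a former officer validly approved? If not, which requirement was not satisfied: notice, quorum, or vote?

Valid — all requirements satisfied.

Notice: 9 days given; 9 required (9 ≥ 9). Satisfied.
Quorum: 9 present (interested trustees count toward quorum); quorum is 7. Satisfied.
Vote: the indemnification of a former officer requires two-thirds of the disinterested trustees present (9 − 1 = 8). 2/3 of 8 = 5.33, rounded up to 6, so 6 affirmative votes are needed; 6 voted in favor. Satisfied.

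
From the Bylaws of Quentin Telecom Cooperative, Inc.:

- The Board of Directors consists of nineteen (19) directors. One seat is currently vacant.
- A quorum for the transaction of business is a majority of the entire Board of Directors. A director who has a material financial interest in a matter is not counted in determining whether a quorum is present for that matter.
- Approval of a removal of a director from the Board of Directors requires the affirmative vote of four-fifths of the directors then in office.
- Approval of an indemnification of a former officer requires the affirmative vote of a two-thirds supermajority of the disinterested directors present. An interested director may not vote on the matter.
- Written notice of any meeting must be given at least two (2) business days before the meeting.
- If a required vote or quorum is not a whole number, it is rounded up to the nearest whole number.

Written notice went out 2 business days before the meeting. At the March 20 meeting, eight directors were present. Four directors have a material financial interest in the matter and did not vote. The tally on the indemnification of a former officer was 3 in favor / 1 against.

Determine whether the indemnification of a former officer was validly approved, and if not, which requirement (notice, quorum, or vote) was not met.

Notice: 2 business days given; 2 required (2 ≥ 2). Satisfied.
Quorum: 8 present, but the 4 interested directors do not count, leaving 4. Quorum is 10. Not satisfied.
Vote: the indemnification of a former officer requires two-thirds of the disinterested directors present (8 − 4 = 4). 2/3 of 4 = 2.67, rounded up to 3, so 3 affirmative votes are needed; 3 voted in favor. Satisfied. (Moot — without a quorum no business can be validly transacted.)

Invalid — quorum requirement not satisfied.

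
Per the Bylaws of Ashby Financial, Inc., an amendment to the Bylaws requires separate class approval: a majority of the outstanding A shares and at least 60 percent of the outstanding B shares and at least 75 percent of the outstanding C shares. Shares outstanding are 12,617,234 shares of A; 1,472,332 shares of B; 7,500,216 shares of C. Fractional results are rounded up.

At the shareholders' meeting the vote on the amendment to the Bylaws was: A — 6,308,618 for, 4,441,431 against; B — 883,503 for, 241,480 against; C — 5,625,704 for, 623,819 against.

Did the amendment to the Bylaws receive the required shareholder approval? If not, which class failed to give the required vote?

Approved — every class gave the required vote.

A: a majority of 12617234 is 6308618; 6,308,618 required, 6,308,618 in favor — approved.
B: 3/5 of 1472332 = 883399.20, rounded up to 883400; 883,400 required, 883,503 in favor — approved.
C: 3/4 of 7500216 = 5625162; 5,625,162 required, 5,625,704 in favor — approved.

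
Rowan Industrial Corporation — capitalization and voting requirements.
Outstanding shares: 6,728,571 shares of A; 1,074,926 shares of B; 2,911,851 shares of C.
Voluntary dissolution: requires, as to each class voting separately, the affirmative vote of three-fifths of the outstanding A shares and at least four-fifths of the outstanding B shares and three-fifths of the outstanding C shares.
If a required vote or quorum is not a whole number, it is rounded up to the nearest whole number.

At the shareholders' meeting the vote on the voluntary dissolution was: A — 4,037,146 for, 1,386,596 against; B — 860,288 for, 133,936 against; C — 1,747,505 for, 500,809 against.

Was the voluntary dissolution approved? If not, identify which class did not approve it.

A: 3/5 of 6728571 = 4037142.60, rounded up to 4037143; 4,037,143 required, 4,037,146 in favor — approved.
B: 4/5 of 1074926 = 859940.80, rounded up to 859941; 859,941 required, 860,288 in favor — approved.
C: 3/5 of 2911851 = 1747110.60, rounded up to 1747111; 1,747,111 required, 1,747,505 in favor — approved.

Approved — every class gave the required vote.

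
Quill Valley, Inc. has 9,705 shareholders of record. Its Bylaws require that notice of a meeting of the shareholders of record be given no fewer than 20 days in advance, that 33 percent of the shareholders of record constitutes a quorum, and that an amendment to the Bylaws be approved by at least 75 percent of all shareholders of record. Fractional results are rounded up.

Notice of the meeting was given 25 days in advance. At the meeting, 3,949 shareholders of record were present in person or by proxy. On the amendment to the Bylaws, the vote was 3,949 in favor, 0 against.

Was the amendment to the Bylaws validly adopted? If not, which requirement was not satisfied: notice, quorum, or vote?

Invalid — vote requirement not satisfied.

Notice: 25 days given; 20 required. Satisfied.
Quorum: 33% of 9,705 = 3,202.65, rounded up to 3,203; 3,949 present. Satisfied.
Vote: requires three-fourths of all shareholders of record (9,705); 3/4 of 9705 = 7278.75, rounded up to 7279, so 7,279 needed; 3,949 in favor. Not satisfied.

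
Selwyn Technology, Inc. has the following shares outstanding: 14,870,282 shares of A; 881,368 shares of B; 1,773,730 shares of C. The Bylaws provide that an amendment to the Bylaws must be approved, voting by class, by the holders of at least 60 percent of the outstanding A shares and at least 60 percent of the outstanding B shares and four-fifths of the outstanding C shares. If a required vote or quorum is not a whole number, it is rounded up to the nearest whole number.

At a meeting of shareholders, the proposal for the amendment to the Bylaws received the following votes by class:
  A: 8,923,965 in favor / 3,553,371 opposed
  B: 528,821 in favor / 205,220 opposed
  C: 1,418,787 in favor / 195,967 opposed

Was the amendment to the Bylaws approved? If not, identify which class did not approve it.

A: 3/5 of 14870282 = 8922169.20, rounded up to 8922170; 8,922,170 required, 8,923,965 in favor — approved.
B: 3/5 of 881368 = 528820.80, rounded up to 528821; 528,821 required, 528,821 in favor — approved.
C: 4/5 of 1773730 = 1418984; 1,418,984 required, 1,418,787 in favor — not approved.

Not approved — the C shares did not give the required vote.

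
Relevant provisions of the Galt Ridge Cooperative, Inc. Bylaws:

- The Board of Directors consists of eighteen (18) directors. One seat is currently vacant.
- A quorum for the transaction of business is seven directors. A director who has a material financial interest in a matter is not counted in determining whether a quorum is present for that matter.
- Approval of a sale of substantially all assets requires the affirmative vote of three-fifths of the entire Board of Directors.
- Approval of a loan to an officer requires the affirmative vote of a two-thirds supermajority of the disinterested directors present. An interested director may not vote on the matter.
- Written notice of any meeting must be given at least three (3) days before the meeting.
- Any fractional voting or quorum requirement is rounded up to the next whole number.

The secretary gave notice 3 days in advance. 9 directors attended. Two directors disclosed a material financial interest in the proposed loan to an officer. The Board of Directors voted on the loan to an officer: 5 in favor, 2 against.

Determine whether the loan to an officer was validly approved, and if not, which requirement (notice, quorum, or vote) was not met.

Notice: 3 days given; 3 required (3 ≥ 3). Satisfied.
Quorum: 9 present, but the 2 interested directors do not count, leaving 7. Quorum is 7. Satisfied.
Vote: the loan to an officer requires two-thirds of the disinterested directors present (9 − 2 = 7). 2/3 of 7 = 4.67, rounded up to 5, so 5 affirmative votes are needed; 5 voted in favor. Satisfied.

Valid — all requirements satisfied.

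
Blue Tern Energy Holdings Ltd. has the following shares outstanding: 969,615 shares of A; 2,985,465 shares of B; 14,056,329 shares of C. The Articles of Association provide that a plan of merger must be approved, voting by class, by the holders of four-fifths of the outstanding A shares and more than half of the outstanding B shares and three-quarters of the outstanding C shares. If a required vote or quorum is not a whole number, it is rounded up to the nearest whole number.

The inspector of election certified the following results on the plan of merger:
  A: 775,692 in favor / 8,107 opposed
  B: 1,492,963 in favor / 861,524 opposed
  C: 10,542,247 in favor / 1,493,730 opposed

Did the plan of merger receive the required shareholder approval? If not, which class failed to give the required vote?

Approved — every class gave the required vote.

A: 4/5 of 969615 = 775692; 775,692 required, 775,692 in favor — approved.
B: a majority of 2985465 is 1492733; 1,492,733 required, 1,492,963 in favor — approved.
C: 3/4 of 14056329 = 10542246.75, rounded up to 10542247; 10,542,247 required, 10,542,247 in favor — approved.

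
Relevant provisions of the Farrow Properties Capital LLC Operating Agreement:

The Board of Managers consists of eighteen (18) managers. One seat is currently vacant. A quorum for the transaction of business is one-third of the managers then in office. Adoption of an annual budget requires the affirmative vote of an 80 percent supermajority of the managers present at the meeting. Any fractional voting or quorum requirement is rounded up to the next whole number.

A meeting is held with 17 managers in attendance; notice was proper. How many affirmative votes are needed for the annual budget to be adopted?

14

The annual budget requires four-fifths of the managers present (17).
4/5 of 17 = 13.60, rounded up to 14.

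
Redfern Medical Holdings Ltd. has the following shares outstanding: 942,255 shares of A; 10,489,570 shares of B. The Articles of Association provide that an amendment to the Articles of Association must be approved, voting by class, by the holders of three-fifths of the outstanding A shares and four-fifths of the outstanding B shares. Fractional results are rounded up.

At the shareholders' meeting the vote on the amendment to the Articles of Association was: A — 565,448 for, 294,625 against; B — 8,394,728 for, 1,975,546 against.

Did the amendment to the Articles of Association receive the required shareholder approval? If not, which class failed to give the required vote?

Approved — every class gave the required vote.

A: 3/5 of 942255 = 565353; 565,353 required, 565,448 in favor — approved.
B: 4/5 of 10489570 = 8391656; 8,391,656 required, 8,394,728 in favor — approved.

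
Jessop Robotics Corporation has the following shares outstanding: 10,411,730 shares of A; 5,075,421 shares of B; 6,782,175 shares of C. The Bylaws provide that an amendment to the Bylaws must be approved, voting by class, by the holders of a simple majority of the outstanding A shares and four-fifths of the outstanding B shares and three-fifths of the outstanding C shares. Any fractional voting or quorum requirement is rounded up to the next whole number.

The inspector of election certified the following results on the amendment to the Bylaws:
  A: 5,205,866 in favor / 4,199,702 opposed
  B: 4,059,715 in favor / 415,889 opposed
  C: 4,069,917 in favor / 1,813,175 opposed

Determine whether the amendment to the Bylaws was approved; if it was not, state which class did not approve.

A: a majority of 10411730 is 5205866; 5,205,866 required, 5,205,866 in favor — approved.
B: 4/5 of 5075421 = 4060336.80, rounded up to 4060337; 4,060,337 required, 4,059,715 in favor — not approved.
C: 3/5 of 6782175 = 4069305; 4,069,305 required, 4,069,917 in favor — approved.

Not approved — the B shares did not give the required vote.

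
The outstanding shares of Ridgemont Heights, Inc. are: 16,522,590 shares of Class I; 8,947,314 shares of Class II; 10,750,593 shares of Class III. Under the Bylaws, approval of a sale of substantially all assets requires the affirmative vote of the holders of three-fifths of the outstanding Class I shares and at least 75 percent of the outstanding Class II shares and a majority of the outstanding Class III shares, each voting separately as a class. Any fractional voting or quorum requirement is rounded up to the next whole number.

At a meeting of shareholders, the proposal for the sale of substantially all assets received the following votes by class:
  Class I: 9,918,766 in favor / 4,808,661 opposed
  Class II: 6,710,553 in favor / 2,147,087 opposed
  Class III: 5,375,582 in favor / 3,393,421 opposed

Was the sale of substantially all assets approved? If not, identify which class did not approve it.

Approved — every class gave the required vote.

Class I: 3/5 of 16522590 = 9913554; 9,913,554 required, 9,918,766 in favor — approved.
Class II: 3/4 of 8947314 = 6710485.50, rounded up to 6710486; 6,710,486 required, 6,710,553 in favor — approved.
Class III: a majority of 10750593 is 5375297; 5,375,297 required, 5,375,582 in favor — approved.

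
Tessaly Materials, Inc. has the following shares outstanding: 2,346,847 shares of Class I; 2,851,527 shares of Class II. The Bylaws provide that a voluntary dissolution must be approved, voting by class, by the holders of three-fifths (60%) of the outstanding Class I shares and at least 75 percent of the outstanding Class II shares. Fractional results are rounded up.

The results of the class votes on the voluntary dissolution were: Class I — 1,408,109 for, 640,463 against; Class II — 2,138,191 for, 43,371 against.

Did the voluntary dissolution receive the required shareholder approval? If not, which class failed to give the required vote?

Class I: 3/5 of 2346847 = 1408108.20, rounded up to 1408109; 1,408,109 required, 1,408,109 in favor — approved.
Class II: 3/4 of 2851527 = 2138645.25, rounded up to 2138646; 2,138,646 required, 2,138,191 in favor — not approved.

Not approved — the Class II shares did not give the required vote.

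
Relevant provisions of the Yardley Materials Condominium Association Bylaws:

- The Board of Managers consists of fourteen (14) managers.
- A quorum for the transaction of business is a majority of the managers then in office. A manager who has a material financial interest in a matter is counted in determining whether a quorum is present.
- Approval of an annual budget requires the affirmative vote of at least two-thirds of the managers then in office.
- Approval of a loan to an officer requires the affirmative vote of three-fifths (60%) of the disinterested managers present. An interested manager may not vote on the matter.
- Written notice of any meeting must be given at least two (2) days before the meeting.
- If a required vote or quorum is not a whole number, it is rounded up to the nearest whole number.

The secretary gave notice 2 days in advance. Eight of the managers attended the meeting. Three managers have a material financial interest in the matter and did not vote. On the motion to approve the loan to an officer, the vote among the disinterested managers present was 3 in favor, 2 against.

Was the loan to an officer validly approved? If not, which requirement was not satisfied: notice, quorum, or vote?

Valid — all requirements satisfied.

Notice: 2 days given; 2 required (2 ≥ 2). Satisfied.
Quorum: 8 present (interested managers count toward quorum); quorum is 8. Satisfied.
Vote: the loan to an officer requires three-fifths of the disinterested managers present (8 − 3 = 5). 3/5 of 5 = 3, so 3 affirmative votes are needed; 3 voted in favor. Satisfied.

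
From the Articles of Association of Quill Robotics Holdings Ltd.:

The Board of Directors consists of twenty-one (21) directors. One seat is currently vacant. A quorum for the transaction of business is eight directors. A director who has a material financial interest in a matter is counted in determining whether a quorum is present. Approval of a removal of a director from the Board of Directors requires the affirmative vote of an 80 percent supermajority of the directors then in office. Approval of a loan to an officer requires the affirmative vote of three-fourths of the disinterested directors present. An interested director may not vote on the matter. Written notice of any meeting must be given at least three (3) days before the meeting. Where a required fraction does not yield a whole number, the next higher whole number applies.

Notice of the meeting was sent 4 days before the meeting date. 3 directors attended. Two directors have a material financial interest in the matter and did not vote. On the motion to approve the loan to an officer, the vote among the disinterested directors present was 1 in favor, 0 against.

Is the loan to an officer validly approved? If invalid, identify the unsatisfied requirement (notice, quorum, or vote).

Invalid — quorum requirement not satisfied.

Notice: 4 days given; 3 required (4 ≥ 3). Satisfied.
Quorum: 3 present (interested directors count toward quorum); quorum is 8. Not satisfied.
Vote: the loan to an officer requires three-fourths of the disinterested directors present (3 − 2 = 1). 3/4 of 1 = 0.75, rounded up to 1, so 1 affirmative vote is needed; 1 voted in favor. Satisfied. (Moot — without a quorum no business can be validly transacted.)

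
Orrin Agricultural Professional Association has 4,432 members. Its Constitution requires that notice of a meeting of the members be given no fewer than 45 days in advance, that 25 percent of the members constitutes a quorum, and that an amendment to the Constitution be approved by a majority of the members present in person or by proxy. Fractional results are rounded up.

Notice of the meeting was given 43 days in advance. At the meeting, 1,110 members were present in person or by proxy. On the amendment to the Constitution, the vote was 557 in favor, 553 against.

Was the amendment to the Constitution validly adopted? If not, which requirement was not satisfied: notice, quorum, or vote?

Invalid — notice requirement not satisfied.

Notice: 43 days given; 45 required. Not satisfied.
Quorum: 25% of 4,432 = 1,108; 1,110 present. Satisfied.
Vote: requires a majority of those present (1,110); a majority of 1110 is 556, so 556 needed; 557 in favor. Satisfied.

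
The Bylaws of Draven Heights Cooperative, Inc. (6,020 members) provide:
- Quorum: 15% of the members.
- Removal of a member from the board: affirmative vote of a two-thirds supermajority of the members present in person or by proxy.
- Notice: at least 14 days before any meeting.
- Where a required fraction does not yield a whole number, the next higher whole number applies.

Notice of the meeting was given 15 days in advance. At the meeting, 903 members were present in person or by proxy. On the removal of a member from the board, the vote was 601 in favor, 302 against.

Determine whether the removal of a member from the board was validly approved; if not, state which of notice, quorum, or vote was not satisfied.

Invalid — vote requirement not satisfied.

Notice: 15 days given; 14 required. Satisfied.
Quorum: 15% of 6,020 = 903; 903 present. Satisfied.
Vote: requires two-thirds of those present (903); 2/3 of 903 = 602, so 602 needed; 601 in favor. Not satisfied.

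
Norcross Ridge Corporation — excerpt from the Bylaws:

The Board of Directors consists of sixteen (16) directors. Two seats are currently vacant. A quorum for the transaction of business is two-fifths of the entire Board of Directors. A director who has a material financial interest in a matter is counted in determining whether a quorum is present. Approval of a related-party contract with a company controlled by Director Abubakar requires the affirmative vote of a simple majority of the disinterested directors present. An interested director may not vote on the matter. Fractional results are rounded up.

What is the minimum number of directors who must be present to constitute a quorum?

2/5 of 16 = 6.40, rounded up to 7.

7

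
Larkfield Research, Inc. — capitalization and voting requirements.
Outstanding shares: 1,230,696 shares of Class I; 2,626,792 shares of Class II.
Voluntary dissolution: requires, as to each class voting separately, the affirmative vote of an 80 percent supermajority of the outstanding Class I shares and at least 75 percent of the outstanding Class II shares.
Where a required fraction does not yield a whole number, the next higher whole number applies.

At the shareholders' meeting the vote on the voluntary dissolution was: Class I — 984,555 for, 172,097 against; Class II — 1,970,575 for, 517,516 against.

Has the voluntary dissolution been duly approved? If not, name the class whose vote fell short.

Class I: 4/5 of 1230696 = 984556.80, rounded up to 984557; 984,557 required, 984,555 in favor — not approved.
Class II: 3/4 of 2626792 = 1970094; 1,970,094 required, 1,970,575 in favor — approved.

Not approved — the Class I shares did not give the required vote.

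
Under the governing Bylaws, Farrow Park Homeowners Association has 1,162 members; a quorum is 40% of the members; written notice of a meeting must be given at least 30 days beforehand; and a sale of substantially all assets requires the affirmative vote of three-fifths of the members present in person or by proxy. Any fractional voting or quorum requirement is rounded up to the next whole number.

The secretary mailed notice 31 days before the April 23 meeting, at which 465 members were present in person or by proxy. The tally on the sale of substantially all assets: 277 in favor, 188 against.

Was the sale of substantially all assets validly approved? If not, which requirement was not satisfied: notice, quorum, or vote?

Notice: 31 days given; 30 required. Satisfied.
Quorum: 40% of 1,162 = 464.80, rounded up to 465; 465 present. Satisfied.
Vote: requires three-fifths of those present (465); 3/5 of 465 = 279, so 279 needed; 277 in favor. Not satisfied.

Invalid — vote requirement not satisfied.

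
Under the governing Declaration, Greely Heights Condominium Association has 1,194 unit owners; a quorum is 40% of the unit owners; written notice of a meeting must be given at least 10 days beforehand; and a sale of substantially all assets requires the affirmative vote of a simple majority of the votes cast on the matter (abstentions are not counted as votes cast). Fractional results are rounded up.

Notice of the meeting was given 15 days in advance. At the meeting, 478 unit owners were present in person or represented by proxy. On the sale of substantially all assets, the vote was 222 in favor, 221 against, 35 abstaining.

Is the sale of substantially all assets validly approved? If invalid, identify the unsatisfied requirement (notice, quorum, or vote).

Valid — all requirements satisfied.

Notice: 15 days given; 10 required. Satisfied.
Quorum: 40% of 1,194 = 477.60, rounded up to 478; 478 present. Satisfied.
Vote: requires a majority of the votes cast (478 − 35 abstaining = 443); a majority of 443 is 222, so 222 needed; 222 in favor. Satisfied.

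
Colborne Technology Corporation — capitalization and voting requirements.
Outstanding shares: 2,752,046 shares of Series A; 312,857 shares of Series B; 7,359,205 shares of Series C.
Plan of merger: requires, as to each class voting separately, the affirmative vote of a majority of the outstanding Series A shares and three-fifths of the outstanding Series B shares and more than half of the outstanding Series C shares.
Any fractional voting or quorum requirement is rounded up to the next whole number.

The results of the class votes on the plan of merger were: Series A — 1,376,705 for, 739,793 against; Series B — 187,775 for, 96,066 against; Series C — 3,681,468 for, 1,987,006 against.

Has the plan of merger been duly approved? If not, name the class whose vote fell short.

Approved — every class gave the required vote.

Series A: a majority of 2752046 is 1376024; 1,376,024 required, 1,376,705 in favor — approved.
Series B: 3/5 of 312857 = 187714.20, rounded up to 187715; 187,715 required, 187,775 in favor — approved.
Series C: a majority of 7359205 is 3679603; 3,679,603 required, 3,681,468 in favor — approved.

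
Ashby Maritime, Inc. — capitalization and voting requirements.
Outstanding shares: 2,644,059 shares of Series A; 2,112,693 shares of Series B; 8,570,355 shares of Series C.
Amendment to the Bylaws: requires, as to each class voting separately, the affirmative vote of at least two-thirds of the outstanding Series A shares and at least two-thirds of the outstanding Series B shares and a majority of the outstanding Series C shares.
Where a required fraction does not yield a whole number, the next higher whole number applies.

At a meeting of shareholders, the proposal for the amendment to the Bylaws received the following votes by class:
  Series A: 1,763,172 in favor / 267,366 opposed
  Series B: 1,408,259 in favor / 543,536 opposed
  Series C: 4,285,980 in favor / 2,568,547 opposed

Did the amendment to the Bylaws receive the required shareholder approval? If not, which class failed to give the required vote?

Series A: 2/3 of 2644059 = 1762706; 1,762,706 required, 1,763,172 in favor — approved.
Series B: 2/3 of 2112693 = 1408462; 1,408,462 required, 1,408,259 in favor — not approved.
Series C: a majority of 8570355 is 4285178; 4,285,178 required, 4,285,980 in favor — approved.

Not approved — the Series B shares did not give the required vote.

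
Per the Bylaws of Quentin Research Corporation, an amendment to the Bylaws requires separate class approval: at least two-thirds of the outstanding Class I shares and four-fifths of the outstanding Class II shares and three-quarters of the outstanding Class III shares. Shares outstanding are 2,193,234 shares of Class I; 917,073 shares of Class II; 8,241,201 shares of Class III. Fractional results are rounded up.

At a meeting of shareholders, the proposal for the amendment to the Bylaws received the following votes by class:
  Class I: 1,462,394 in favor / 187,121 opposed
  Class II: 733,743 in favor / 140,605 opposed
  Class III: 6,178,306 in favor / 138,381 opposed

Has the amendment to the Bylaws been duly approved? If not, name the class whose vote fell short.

Not approved — the Class III shares did not give the required vote.

Class I: 2/3 of 2193234 = 1462156; 1,462,156 required, 1,462,394 in favor — approved.
Class II: 4/5 of 917073 = 733658.40, rounded up to 733659; 733,659 required, 733,743 in favor — approved.
Class III: 3/4 of 8241201 = 6180900.75, rounded up to 6180901; 6,180,901 required, 6,178,306 in favor — not approved.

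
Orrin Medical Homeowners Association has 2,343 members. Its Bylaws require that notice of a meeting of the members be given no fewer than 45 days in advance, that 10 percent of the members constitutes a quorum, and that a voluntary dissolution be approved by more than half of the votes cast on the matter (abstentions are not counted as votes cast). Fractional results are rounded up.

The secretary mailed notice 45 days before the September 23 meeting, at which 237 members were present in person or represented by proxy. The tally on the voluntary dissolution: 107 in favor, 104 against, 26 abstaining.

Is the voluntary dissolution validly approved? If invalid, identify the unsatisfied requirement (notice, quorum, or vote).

Notice: 45 days given; 45 required. Satisfied.
Quorum: 10% of 2,343 = 234.30, rounded up to 235; 237 present. Satisfied.
Vote: requires a majority of the votes cast (237 − 26 abstaining = 211); a majority of 211 is 106, so 106 needed; 107 in favor. Satisfied.

Valid — all requirements satisfied.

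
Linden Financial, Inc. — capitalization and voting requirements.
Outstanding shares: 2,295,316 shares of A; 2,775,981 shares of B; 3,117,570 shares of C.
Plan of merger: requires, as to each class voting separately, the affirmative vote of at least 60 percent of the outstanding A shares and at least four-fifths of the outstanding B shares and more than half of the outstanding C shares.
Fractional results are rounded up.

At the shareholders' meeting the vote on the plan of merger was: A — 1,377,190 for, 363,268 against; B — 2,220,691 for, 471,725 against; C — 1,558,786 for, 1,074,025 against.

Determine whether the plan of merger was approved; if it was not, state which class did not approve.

A: 3/5 of 2295316 = 1377189.60, rounded up to 1377190; 1,377,190 required, 1,377,190 in favor — approved.
B: 4/5 of 2775981 = 2220784.80, rounded up to 2220785; 2,220,785 required, 2,220,691 in favor — not approved.
C: a majority of 3117570 is 1558786; 1,558,786 required, 1,558,786 in favor — approved.

Not approved — the B shares did not give the required vote.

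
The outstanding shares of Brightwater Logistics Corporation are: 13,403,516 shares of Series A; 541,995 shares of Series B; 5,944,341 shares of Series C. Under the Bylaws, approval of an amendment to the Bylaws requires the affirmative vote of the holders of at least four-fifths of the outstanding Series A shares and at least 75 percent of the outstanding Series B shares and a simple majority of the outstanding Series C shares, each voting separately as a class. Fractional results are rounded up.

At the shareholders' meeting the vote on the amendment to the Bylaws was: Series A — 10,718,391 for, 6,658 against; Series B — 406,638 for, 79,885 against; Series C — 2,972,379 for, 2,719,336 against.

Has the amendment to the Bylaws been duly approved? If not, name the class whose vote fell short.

Not approved — the Series A shares did not give the required vote.

Series A: 4/5 of 13403516 = 10722812.80, rounded up to 10722813; 10,722,813 required, 10,718,391 in favor — not approved.
Series B: 3/4 of 541995 = 406496.25, rounded up to 406497; 406,497 required, 406,638 in favor — approved.
Series C: a majority of 5944341 is 2972171; 2,972,171 required, 2,972,379 in favor — approved.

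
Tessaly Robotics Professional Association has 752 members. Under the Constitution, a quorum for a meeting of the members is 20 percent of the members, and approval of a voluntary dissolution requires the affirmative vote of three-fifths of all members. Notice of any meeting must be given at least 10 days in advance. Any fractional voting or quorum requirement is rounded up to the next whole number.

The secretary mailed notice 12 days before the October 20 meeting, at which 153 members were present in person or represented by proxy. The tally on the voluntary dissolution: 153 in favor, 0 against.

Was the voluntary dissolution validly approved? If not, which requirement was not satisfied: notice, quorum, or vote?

Notice: 12 days given; 10 required. Satisfied.
Quorum: 20% of 752 = 150.40, rounded up to 151; 153 present. Satisfied.
Vote: requires three-fifths of all members (752); 3/5 of 752 = 451.20, rounded up to 452, so 452 needed; 153 in favor. Not satisfied.

Invalid — vote requirement not satisfied.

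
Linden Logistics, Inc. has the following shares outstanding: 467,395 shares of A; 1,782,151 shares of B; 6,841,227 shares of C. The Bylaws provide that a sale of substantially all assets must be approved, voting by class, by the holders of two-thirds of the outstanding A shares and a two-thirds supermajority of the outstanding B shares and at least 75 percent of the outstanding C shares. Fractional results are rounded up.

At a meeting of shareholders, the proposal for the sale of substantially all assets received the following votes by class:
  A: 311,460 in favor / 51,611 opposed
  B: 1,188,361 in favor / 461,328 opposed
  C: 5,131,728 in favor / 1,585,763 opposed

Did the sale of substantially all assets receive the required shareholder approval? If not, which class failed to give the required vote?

A: 2/3 of 467395 = 311596.67, rounded up to 311597; 311,597 required, 311,460 in favor — not approved.
B: 2/3 of 1782151 = 1188100.67, rounded up to 1188101; 1,188,101 required, 1,188,361 in favor — approved.
C: 3/4 of 6841227 = 5130920.25, rounded up to 5130921; 5,130,921 required, 5,131,728 in favor — approved.

Not approved — the A shares did not give the required vote.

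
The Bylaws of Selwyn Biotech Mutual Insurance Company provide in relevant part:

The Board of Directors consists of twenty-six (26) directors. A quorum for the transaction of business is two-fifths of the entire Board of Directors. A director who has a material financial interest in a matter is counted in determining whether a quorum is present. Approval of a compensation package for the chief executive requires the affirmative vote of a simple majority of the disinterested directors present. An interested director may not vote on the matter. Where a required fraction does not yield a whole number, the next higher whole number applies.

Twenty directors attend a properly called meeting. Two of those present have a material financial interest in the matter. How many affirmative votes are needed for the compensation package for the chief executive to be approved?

10

The compensation package for the chief executive requires a majority of the disinterested directors present (20 − 2 = 18).
A majority of 18 is 10.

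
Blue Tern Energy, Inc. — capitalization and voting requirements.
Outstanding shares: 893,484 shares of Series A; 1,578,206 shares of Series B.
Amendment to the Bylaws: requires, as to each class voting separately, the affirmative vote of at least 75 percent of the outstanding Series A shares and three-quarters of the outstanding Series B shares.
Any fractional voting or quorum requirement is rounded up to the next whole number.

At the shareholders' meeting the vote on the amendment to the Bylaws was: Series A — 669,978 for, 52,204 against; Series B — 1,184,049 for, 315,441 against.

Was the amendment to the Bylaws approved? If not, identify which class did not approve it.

Not approved — the Series A shares did not give the required vote.

Series A: 3/4 of 893484 = 670113; 670,113 required, 669,978 in favor — not approved.
Series B: 3/4 of 1578206 = 1183654.50, rounded up to 1183655; 1,183,655 required, 1,184,049 in favor — approved.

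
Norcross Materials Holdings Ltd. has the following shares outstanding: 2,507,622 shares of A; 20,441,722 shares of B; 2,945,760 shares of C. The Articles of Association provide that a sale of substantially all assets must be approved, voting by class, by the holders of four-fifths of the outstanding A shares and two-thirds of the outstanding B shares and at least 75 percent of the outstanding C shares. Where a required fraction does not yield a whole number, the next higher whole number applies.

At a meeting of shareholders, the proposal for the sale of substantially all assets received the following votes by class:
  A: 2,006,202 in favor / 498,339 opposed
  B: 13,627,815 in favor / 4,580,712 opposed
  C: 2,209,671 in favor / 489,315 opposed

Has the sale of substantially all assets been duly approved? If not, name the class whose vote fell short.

Approved — every class gave the required vote.

A: 4/5 of 2507622 = 2006097.60, rounded up to 2006098; 2,006,098 required, 2,006,202 in favor — approved.
B: 2/3 of 20441722 = 13627814.67, rounded up to 13627815; 13,627,815 required, 13,627,815 in favor — approved.
C: 3/4 of 2945760 = 2209320; 2,209,320 required, 2,209,671 in favor — approved.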